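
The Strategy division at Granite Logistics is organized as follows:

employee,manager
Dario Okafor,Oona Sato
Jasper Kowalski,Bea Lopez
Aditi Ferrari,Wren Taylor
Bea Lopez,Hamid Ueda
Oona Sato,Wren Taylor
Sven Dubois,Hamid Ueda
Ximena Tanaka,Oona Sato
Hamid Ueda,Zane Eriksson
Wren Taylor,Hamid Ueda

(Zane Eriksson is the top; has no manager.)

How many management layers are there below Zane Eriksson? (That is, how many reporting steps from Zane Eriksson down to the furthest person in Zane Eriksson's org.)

4

The longest chain under Zane Eriksson runs Zane Eriksson → Hamid Ueda → Wren Taylor → Oona Sato → Ximena Tanaka, which is 4 levels below Zane Eriksson.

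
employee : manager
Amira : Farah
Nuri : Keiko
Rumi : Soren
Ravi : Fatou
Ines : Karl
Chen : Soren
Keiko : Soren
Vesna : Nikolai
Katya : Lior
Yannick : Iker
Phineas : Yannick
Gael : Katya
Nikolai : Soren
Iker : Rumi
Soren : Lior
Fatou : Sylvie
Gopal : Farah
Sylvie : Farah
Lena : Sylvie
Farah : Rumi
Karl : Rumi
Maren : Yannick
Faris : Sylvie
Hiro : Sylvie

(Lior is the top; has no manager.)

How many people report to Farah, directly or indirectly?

8

Farah directly manages Sylvie, Gopal, Amira. Under Sylvie: Lena, Faris, Fatou, Ravi, Hiro (5). Gopal has no reports. Amira has no reports. So Farah's organization is 3 direct reports plus everyone under them: 6 + 1 + 1 = 8.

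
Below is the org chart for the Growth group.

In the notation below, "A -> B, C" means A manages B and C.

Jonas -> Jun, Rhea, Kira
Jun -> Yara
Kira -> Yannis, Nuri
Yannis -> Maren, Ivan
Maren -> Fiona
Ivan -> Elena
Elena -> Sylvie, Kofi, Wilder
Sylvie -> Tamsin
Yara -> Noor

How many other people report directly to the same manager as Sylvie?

2

Sylvie reports to Elena. Elena's other direct reports are Kofi, Wilder — 2 peers.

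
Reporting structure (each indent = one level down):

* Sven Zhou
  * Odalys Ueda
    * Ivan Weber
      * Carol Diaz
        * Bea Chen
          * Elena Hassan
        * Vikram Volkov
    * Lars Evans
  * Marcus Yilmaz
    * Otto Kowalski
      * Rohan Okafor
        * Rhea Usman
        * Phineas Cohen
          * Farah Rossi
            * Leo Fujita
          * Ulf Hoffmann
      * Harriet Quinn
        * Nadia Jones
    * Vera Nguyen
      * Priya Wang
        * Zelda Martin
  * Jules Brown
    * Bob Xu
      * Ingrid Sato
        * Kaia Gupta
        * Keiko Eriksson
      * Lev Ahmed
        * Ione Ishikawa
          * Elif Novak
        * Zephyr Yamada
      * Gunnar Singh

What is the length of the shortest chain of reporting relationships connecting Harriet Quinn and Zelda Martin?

5

Harriet Quinn is 2 levels below Marcus Yilmaz, and Zelda Martin is 3 levels below Marcus Yilmaz (their lowest common manager). The shortest path runs up from Harriet Quinn to Marcus Yilmaz and back down to Zelda Martin: 2 + 3 = 5 links.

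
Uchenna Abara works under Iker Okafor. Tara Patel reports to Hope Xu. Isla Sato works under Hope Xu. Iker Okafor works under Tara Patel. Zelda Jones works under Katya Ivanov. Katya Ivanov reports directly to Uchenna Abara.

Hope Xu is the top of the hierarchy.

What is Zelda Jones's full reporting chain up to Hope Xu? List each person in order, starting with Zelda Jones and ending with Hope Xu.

Zelda Jones reports to Katya Ivanov. Katya Ivanov reports to Uchenna Abara. Uchenna Abara reports to Iker Okafor. Iker Okafor reports to Tara Patel. Tara Patel reports to Hope Xu. Hope Xu is at the top.

Zelda Jones -> Katya Ivanov -> Uchenna Abara -> Iker Okafor -> Tara Patel -> Hope Xu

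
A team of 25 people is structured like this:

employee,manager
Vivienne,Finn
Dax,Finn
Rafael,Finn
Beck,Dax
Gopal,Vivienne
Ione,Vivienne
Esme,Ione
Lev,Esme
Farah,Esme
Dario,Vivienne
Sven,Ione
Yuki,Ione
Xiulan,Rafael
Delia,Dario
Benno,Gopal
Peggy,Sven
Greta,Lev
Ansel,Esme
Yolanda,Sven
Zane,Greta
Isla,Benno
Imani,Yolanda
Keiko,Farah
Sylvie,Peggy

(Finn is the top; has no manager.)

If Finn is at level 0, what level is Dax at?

1

Chain from Dax up to Finn: Dax → Finn. That is 1 step up, so Dax is 1 level below Finn.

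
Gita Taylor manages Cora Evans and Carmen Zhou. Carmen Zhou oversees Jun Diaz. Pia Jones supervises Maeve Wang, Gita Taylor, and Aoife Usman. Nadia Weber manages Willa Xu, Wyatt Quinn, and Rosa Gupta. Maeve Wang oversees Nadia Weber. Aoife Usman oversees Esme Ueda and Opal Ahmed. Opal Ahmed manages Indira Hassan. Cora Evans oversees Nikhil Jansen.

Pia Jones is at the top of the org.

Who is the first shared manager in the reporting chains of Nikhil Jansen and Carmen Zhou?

Gita Taylor

Nikhil Jansen's chain of managers is Cora Evans, Gita Taylor, Pia Jones. Carmen Zhou's chain of managers is Gita Taylor, Pia Jones. The first manager that appears in both chains is Gita Taylor.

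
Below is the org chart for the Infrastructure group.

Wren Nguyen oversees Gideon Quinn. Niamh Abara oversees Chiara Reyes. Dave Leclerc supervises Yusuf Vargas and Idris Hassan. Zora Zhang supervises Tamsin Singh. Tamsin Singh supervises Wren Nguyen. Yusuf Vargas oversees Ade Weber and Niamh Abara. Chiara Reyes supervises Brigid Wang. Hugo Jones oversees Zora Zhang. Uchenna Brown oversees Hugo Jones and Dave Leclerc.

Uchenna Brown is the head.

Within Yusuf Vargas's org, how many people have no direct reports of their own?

2

The people in Yusuf Vargas's organization with no one reporting to them are Ade Weber, Brigid Wang. That is 2.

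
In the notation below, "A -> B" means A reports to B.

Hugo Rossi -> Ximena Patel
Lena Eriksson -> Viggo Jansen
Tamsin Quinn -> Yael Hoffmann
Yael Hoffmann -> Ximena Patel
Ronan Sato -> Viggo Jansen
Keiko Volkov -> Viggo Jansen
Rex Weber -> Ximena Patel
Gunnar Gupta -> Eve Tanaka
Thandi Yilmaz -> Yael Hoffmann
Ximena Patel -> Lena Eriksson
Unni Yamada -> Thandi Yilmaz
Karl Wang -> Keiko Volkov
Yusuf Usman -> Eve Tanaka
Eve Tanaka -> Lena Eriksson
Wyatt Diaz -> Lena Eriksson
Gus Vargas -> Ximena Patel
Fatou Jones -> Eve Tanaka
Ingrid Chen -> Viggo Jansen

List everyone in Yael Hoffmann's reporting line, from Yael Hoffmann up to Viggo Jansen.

Yael Hoffmann -> Ximena Patel -> Lena Eriksson -> Viggo Jansen

Yael Hoffmann reports to Ximena Patel. Ximena Patel reports to Lena Eriksson. Lena Eriksson reports to Viggo Jansen. Viggo Jansen is at the top.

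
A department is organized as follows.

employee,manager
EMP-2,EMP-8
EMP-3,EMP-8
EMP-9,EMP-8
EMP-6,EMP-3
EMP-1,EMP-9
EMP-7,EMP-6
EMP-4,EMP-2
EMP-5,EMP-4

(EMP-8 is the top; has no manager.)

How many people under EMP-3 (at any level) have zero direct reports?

The only person in EMP-3's organization with no one reporting to them is EMP-7. That is 1.

1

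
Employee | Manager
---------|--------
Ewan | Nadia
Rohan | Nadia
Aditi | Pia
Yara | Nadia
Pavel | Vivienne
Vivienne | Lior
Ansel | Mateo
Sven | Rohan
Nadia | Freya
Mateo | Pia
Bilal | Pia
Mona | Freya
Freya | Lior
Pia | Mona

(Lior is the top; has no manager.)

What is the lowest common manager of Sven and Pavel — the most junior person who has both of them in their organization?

Lior

Sven's chain of managers is Rohan, Nadia, Freya, Lior. Pavel's chain of managers is Vivienne, Lior. The first manager that appears in both chains is Lior.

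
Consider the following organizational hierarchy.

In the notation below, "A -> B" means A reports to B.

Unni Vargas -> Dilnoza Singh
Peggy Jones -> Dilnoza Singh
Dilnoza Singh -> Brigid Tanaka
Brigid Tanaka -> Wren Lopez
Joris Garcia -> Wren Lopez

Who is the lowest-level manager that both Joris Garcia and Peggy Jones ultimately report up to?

Wren Lopez

Joris Garcia's chain of managers is Wren Lopez. Peggy Jones's chain of managers is Dilnoza Singh, Brigid Tanaka, Wren Lopez. The first manager that appears in both chains is Wren Lopez.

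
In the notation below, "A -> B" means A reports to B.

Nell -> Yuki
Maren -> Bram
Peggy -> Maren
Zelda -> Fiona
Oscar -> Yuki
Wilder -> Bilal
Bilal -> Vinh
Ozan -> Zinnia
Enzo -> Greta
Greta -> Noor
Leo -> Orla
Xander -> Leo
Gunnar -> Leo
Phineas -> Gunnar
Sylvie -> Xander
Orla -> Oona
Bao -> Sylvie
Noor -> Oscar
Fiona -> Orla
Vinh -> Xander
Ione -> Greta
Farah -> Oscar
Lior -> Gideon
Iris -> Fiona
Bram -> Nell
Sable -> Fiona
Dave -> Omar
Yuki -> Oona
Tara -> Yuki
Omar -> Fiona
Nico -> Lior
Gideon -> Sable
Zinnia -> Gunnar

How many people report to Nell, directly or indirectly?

3

Nell directly manages Bram. Under Bram: Maren, Peggy (2). That's 3 in total.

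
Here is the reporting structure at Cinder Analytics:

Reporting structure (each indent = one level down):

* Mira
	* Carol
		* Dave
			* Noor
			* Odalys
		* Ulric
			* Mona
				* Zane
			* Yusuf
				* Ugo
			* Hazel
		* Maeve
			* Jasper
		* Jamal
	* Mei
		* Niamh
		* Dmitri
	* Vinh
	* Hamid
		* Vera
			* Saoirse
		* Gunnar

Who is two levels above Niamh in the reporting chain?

Niamh reports to Mei, and Mei reports to Mira. So Niamh's skip-level manager is Mira.

Mira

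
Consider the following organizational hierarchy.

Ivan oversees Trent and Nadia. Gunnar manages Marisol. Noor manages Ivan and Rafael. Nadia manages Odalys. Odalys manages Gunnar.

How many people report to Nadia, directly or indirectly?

3

Nadia directly manages Odalys. Under Odalys: Gunnar, Marisol (2). That's 3 in total.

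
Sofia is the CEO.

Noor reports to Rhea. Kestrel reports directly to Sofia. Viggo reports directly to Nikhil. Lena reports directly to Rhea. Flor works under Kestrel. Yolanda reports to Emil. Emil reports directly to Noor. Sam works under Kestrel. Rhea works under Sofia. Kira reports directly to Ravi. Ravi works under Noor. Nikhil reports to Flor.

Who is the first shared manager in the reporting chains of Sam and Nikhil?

Kestrel

Sam's chain of managers is Kestrel, Sofia. Nikhil's chain of managers is Flor, Kestrel, Sofia. The first manager that appears in both chains is Kestrel.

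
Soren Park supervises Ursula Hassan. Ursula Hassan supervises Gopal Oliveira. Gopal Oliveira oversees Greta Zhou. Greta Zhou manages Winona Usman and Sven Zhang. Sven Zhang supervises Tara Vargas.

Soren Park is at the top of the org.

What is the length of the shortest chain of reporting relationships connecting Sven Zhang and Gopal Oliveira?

Sven Zhang is in Gopal Oliveira's organization: the chain from Sven Zhang up to Gopal Oliveira is Sven Zhang → Greta Zhou → Gopal Oliveira, which is 2 links.

2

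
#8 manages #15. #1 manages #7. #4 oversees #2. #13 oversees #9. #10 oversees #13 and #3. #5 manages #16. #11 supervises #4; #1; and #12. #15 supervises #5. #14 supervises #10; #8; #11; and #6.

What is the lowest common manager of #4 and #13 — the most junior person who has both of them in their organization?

#14

#4's chain of managers is #11, #14. #13's chain of managers is #10, #14. The first manager that appears in both chains is #14.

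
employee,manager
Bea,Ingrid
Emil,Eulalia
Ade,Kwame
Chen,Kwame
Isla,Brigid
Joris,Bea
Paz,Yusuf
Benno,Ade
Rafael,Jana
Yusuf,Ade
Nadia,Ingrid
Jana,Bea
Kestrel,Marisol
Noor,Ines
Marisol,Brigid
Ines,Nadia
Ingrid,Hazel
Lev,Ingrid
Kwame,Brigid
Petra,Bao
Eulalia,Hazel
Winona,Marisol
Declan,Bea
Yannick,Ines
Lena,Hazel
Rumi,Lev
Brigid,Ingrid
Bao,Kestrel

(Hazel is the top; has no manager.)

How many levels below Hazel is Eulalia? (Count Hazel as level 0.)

Chain from Eulalia up to Hazel: Eulalia → Hazel. That is 1 step up, so Eulalia is 1 level below Hazel.

1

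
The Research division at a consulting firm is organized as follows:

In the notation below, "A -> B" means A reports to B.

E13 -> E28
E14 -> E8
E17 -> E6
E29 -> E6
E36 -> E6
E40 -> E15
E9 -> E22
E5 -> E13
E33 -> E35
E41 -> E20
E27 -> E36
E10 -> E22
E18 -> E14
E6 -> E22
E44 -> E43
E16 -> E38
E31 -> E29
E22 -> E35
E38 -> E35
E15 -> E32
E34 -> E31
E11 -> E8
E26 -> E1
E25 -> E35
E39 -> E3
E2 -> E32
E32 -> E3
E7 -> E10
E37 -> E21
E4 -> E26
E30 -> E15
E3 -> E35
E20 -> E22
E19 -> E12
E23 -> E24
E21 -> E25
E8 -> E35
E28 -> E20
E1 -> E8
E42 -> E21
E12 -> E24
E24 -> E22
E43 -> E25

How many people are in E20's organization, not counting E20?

E20 directly manages E28, E41. Under E28: E13, E5 (2). E41 has no reports. So E20's organization is 2 direct reports plus everyone under them: 3 + 1 = 4.

4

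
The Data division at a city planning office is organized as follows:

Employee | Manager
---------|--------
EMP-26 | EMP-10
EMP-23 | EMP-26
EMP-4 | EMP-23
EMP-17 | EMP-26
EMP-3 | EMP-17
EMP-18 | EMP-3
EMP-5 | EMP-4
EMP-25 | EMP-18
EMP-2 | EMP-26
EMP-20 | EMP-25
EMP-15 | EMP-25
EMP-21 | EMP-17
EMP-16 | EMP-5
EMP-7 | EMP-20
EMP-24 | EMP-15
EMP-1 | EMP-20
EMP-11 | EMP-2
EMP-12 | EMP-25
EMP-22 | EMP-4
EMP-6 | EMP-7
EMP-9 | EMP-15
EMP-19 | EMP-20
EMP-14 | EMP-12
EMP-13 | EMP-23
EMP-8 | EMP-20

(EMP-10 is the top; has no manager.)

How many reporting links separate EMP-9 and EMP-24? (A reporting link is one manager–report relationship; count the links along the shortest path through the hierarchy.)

2

EMP-9 is 1 level below EMP-15, and EMP-24 is 1 level below EMP-15 (their lowest common manager). The shortest path runs up from EMP-9 to EMP-15 and back down to EMP-24: 1 + 1 = 2 links.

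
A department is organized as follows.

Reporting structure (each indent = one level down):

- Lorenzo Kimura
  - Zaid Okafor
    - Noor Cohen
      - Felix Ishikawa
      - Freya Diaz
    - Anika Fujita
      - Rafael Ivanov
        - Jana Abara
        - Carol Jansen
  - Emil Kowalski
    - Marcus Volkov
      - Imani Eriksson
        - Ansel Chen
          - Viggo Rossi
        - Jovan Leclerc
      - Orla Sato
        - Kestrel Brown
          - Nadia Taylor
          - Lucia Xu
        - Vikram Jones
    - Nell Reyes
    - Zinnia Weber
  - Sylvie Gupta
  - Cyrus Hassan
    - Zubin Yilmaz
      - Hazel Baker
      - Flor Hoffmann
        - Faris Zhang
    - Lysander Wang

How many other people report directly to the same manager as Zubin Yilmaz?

1

Zubin Yilmaz reports to Cyrus Hassan. Cyrus Hassan's other direct reports are Lysander Wang — 1 peer.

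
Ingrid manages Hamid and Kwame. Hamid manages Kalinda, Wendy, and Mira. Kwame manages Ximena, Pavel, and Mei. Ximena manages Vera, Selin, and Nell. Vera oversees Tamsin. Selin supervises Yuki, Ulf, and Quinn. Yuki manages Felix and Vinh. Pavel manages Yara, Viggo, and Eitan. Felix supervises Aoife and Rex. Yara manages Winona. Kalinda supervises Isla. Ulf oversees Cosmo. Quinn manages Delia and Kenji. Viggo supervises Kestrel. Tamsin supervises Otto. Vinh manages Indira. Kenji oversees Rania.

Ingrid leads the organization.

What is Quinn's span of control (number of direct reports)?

Quinn directly manages Delia, Kenji. That is 2 direct reports.

2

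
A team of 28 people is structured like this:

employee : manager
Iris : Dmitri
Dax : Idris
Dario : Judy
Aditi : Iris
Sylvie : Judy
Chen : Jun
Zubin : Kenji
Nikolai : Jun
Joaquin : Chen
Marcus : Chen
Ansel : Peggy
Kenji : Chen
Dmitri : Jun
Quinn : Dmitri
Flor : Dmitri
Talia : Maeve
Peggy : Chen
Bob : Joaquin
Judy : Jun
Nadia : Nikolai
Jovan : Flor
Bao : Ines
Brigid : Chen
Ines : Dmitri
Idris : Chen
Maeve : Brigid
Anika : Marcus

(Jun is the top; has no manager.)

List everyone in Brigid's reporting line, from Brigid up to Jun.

Brigid -> Chen -> Jun

Brigid reports to Chen. Chen reports to Jun. Jun is at the top.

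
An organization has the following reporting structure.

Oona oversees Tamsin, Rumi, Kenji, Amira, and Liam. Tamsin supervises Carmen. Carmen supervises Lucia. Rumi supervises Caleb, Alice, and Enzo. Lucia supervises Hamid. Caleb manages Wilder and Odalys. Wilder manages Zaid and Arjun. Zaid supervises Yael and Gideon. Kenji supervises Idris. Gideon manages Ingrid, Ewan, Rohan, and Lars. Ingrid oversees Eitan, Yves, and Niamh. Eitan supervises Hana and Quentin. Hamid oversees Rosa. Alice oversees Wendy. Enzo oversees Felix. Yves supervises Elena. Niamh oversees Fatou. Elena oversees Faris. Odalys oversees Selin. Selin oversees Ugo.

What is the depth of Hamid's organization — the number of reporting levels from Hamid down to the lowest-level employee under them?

1

The longest chain under Hamid runs Hamid → Rosa, which is 1 level below Hamid.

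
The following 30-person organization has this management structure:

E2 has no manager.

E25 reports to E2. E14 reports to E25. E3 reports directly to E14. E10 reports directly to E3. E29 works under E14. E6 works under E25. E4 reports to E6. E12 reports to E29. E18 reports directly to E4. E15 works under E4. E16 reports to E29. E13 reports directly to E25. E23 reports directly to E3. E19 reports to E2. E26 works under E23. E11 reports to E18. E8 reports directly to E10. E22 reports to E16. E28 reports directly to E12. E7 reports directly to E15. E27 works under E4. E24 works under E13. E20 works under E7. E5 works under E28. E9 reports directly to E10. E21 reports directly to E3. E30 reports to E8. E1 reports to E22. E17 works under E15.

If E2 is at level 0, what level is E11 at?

Chain from E11 up to E2: E11 → E18 → E4 → E6 → E25 → E2. That is 5 steps up, so E11 is 5 levels below E2.

5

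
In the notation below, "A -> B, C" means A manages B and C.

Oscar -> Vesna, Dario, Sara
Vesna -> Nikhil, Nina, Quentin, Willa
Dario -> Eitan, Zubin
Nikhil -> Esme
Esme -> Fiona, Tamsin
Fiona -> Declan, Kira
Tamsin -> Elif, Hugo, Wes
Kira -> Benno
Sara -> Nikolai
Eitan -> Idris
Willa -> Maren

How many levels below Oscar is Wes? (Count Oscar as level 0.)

Chain from Wes up to Oscar: Wes → Tamsin → Esme → Nikhil → Vesna → Oscar. That is 5 steps up, so Wes is 5 levels below Oscar.

5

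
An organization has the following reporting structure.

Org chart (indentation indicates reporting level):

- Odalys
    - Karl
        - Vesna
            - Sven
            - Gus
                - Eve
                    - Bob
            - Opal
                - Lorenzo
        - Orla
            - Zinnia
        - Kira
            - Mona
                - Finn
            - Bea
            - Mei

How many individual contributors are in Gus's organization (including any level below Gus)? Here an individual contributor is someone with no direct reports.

1

The only person in Gus's organization with no one reporting to them is Bob. That is 1.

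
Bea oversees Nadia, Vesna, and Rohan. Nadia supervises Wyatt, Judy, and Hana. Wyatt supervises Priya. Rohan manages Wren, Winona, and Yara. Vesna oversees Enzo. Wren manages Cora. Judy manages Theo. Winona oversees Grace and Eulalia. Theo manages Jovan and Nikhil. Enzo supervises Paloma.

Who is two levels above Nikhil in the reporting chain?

Nikhil reports to Theo, and Theo reports to Judy. So Nikhil's skip-level manager is Judy.

Judy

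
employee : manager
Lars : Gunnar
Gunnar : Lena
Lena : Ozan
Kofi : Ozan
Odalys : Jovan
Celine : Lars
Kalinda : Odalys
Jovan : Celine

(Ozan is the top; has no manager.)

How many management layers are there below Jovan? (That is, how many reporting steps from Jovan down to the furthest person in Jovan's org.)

The longest chain under Jovan runs Jovan → Odalys → Kalinda, which is 2 levels below Jovan.

2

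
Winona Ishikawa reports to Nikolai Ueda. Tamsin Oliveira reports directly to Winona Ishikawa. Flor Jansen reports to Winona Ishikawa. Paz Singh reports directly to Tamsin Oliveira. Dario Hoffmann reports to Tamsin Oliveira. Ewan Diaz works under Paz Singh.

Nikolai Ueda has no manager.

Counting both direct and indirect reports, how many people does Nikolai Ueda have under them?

6

Nikolai Ueda directly manages Winona Ishikawa. Under Winona Ishikawa: Flor Jansen, Tamsin Oliveira, Dario Hoffmann, Paz Singh, Ewan Diaz (5). That's 6 in total.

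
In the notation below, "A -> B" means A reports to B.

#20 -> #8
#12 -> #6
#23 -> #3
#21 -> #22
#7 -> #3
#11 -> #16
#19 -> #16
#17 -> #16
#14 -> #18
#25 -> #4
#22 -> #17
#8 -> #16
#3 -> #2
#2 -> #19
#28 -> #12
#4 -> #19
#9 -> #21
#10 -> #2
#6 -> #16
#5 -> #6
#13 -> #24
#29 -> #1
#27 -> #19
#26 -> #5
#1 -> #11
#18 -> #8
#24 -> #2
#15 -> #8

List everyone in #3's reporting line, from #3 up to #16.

#3 -> #2 -> #19 -> #16

#3 reports to #2. #2 reports to #19. #19 reports to #16. #16 is at the top.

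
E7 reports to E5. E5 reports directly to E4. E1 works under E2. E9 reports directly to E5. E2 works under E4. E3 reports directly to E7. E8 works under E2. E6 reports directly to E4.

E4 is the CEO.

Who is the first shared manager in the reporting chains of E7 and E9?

E7's chain of managers is E5, E4. E9's chain of managers is E5, E4. The first manager that appears in both chains is E5.

E5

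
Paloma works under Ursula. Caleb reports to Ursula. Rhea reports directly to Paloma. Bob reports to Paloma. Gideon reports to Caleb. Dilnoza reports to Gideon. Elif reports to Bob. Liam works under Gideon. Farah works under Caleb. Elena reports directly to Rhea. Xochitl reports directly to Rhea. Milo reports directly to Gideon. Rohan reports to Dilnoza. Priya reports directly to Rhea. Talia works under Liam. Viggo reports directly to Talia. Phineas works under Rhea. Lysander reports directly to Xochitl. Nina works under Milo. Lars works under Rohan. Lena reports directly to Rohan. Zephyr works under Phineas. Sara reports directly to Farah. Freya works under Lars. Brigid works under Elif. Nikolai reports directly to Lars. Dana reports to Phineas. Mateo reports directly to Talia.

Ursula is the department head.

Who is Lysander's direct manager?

Lysander reports directly to Xochitl.

Xochitl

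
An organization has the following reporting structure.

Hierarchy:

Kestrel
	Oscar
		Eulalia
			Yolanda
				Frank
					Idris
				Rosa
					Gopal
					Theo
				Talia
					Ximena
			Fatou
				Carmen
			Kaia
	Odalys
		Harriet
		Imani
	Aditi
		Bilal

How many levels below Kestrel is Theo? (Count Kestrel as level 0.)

Chain from Theo up to Kestrel: Theo → Rosa → Yolanda → Eulalia → Oscar → Kestrel. That is 5 steps up, so Theo is 5 levels below Kestrel.

5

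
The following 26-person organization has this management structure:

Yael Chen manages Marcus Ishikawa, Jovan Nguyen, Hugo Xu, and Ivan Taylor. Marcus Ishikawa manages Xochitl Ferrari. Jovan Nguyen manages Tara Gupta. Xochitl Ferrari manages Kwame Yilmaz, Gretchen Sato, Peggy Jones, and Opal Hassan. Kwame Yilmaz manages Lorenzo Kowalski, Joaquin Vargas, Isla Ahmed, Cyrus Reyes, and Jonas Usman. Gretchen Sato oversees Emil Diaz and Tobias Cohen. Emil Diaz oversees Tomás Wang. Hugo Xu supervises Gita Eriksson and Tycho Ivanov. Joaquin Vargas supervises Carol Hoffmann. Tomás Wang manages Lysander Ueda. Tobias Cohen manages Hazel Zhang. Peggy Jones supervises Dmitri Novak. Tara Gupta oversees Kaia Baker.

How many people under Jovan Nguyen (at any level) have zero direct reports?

The only person in Jovan Nguyen's organization with no one reporting to them is Kaia Baker. That is 1.

1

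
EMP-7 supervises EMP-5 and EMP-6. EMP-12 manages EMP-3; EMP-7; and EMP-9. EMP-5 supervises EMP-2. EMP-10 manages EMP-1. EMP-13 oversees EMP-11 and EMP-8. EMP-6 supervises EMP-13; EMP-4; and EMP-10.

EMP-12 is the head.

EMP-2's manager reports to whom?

EMP-2 reports to EMP-5, and EMP-5 reports to EMP-7. So EMP-2's skip-level manager is EMP-7.

EMP-7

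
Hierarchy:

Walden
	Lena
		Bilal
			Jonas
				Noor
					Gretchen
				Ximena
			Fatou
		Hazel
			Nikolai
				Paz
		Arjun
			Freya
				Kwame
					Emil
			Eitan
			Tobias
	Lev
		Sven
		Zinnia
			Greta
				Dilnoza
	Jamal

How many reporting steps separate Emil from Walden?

5

Chain from Emil up to Walden: Emil → Kwame → Freya → Arjun → Lena → Walden. That is 5 steps up, so Emil is 5 levels below Walden.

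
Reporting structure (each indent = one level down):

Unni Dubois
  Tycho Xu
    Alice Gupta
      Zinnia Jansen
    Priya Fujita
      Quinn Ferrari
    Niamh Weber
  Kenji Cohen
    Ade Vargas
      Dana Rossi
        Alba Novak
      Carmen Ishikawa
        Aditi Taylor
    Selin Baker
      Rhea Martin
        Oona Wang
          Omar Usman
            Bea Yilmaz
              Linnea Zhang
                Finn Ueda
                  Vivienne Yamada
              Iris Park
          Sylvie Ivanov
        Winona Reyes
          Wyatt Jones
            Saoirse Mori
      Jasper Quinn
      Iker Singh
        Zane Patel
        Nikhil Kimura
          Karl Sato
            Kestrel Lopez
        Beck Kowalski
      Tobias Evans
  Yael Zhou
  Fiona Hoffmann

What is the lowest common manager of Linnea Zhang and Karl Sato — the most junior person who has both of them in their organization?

Selin Baker

Linnea Zhang's chain of managers is Bea Yilmaz, Omar Usman, Oona Wang, Rhea Martin, Selin Baker, Kenji Cohen, Unni Dubois. Karl Sato's chain of managers is Nikhil Kimura, Iker Singh, Selin Baker, Kenji Cohen, Unni Dubois. The first manager that appears in both chains is Selin Baker.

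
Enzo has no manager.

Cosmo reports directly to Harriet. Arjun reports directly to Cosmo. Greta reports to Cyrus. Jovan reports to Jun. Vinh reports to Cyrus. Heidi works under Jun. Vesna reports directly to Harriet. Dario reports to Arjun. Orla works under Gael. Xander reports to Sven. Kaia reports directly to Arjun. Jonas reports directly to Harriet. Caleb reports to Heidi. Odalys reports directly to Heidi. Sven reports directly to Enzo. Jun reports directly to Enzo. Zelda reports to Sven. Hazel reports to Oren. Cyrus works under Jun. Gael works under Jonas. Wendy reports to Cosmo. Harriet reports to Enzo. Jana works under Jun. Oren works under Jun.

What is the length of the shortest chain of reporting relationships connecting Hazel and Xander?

Hazel is 3 levels below Enzo, and Xander is 2 levels below Enzo (their lowest common manager). The shortest path runs up from Hazel to Enzo and back down to Xander: 3 + 2 = 5 links.

5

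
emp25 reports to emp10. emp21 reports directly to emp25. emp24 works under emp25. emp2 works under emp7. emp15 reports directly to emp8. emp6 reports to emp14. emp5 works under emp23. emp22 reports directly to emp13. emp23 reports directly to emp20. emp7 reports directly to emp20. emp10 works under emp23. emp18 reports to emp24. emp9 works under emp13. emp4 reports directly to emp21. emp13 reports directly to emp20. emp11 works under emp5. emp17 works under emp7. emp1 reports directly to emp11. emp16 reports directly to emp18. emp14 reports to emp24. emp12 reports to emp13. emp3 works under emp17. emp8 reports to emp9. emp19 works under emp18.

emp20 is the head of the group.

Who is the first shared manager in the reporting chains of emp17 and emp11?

emp17's chain of managers is emp7, emp20. emp11's chain of managers is emp5, emp23, emp20. The first manager that appears in both chains is emp20.

emp20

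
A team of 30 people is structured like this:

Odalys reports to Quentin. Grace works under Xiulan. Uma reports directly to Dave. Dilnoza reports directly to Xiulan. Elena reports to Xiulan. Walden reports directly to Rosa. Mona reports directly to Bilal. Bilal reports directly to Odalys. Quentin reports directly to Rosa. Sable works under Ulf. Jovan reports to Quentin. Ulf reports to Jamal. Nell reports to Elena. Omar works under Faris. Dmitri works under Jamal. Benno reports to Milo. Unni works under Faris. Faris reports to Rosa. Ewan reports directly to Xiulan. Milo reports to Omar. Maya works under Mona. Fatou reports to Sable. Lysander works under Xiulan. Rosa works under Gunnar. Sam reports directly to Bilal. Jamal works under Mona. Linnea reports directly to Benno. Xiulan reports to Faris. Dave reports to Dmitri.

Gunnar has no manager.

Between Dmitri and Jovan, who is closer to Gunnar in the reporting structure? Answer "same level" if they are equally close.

Jovan

Dmitri is 7 levels below Gunnar; Jovan is 3. Jovan is higher.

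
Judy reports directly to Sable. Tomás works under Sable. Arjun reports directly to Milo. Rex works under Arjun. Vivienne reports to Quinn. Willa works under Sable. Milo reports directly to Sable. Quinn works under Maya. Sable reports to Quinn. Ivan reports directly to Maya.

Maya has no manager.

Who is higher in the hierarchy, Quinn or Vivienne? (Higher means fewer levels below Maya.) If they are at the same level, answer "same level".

Quinn is 1 level below Maya; Vivienne is 2. Quinn is higher.

Quinn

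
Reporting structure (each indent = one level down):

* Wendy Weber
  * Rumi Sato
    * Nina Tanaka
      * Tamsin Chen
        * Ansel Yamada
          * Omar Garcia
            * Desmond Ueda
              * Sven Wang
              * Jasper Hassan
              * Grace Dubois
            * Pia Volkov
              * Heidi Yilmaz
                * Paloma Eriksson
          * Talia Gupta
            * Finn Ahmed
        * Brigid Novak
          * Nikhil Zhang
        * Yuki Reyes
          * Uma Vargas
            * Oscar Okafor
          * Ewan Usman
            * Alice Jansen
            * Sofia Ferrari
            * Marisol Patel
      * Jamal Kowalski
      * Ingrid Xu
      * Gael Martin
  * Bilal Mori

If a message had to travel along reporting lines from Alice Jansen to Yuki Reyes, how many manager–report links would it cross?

Alice Jansen is in Yuki Reyes's organization: the chain from Alice Jansen up to Yuki Reyes is Alice Jansen → Ewan Usman → Yuki Reyes, which is 2 links.

2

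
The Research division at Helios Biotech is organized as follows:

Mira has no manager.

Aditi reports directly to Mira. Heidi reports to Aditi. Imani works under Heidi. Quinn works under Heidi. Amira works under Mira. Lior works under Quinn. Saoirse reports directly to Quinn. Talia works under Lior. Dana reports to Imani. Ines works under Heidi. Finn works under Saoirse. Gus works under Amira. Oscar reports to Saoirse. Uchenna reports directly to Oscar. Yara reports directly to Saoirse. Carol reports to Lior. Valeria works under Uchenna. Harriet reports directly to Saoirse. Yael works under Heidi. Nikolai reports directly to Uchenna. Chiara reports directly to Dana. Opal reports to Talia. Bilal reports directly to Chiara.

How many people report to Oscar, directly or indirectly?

Oscar directly manages Uchenna. Under Uchenna: Nikolai, Valeria (2). That's 3 in total.

3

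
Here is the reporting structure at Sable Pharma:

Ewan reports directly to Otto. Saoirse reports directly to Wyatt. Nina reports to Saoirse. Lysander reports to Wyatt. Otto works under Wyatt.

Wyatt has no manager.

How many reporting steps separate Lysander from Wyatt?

1

Chain from Lysander up to Wyatt: Lysander → Wyatt. That is 1 step up, so Lysander is 1 level below Wyatt.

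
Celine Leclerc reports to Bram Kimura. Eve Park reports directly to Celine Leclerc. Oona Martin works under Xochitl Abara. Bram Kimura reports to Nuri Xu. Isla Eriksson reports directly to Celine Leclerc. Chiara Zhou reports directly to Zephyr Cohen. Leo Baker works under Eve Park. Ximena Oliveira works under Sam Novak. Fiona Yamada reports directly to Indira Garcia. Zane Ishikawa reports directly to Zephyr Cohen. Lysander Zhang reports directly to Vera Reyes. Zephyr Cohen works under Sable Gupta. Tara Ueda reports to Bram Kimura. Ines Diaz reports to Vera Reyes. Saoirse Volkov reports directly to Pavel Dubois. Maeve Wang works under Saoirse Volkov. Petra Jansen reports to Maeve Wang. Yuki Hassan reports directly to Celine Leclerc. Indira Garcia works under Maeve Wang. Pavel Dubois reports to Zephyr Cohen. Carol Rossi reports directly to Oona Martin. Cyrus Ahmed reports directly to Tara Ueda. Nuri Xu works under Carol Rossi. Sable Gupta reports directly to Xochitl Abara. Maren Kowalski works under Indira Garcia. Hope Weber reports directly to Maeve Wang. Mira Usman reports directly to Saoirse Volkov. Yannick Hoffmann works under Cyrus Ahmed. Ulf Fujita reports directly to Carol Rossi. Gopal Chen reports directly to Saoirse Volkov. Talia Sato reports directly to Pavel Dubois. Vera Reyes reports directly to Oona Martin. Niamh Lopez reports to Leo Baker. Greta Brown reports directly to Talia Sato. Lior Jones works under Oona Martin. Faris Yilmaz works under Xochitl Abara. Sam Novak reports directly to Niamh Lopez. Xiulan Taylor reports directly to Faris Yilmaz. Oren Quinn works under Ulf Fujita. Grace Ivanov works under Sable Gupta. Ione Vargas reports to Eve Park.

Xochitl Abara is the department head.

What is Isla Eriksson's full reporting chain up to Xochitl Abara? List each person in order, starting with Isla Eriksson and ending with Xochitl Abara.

Isla Eriksson -> Celine Leclerc -> Bram Kimura -> Nuri Xu -> Carol Rossi -> Oona Martin -> Xochitl Abara

Isla Eriksson reports to Celine Leclerc. Celine Leclerc reports to Bram Kimura. Bram Kimura reports to Nuri Xu. Nuri Xu reports to Carol Rossi. Carol Rossi reports to Oona Martin. Oona Martin reports to Xochitl Abara. Xochitl Abara is at the top.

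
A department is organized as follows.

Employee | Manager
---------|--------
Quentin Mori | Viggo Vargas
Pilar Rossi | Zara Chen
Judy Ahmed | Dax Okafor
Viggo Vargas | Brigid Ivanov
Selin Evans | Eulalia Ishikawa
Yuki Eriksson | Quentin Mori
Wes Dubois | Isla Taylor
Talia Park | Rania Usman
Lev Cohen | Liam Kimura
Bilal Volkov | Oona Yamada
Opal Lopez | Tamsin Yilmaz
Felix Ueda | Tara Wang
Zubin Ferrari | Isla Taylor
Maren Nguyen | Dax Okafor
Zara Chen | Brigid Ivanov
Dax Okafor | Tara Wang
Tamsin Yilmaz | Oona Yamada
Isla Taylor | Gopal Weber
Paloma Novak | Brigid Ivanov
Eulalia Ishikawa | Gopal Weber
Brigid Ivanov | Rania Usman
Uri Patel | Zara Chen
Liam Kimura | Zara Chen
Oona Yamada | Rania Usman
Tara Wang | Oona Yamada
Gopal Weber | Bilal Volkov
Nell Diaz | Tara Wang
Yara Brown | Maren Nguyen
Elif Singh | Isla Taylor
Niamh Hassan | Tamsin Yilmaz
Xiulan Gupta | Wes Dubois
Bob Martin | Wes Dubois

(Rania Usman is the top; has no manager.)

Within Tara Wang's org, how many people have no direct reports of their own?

4

The people in Tara Wang's organization with no one reporting to them are Felix Ueda, Nell Diaz, Judy Ahmed, Yara Brown. That is 4.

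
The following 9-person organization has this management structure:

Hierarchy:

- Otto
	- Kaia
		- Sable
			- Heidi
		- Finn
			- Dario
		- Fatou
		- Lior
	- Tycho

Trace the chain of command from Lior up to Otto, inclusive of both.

Lior reports to Kaia. Kaia reports to Otto. Otto is at the top.

Lior -> Kaia -> Otto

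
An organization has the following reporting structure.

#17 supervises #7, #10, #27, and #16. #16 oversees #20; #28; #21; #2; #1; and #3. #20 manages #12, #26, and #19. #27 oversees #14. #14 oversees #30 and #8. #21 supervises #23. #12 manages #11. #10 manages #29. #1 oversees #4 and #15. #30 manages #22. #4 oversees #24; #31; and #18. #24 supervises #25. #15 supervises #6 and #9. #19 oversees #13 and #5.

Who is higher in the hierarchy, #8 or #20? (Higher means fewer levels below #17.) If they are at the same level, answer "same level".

#8 is 3 levels below #17; #20 is 2. #20 is higher.

#20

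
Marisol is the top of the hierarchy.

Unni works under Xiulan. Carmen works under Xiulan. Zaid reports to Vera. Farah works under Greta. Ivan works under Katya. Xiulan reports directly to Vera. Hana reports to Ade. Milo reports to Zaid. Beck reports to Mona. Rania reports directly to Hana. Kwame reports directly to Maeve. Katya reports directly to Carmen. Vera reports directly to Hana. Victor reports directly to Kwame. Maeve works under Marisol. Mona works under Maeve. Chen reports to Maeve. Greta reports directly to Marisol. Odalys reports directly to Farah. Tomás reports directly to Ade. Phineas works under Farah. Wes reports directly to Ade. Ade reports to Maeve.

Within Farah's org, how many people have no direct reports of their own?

2

The people in Farah's organization with no one reporting to them are Odalys, Phineas. That is 2.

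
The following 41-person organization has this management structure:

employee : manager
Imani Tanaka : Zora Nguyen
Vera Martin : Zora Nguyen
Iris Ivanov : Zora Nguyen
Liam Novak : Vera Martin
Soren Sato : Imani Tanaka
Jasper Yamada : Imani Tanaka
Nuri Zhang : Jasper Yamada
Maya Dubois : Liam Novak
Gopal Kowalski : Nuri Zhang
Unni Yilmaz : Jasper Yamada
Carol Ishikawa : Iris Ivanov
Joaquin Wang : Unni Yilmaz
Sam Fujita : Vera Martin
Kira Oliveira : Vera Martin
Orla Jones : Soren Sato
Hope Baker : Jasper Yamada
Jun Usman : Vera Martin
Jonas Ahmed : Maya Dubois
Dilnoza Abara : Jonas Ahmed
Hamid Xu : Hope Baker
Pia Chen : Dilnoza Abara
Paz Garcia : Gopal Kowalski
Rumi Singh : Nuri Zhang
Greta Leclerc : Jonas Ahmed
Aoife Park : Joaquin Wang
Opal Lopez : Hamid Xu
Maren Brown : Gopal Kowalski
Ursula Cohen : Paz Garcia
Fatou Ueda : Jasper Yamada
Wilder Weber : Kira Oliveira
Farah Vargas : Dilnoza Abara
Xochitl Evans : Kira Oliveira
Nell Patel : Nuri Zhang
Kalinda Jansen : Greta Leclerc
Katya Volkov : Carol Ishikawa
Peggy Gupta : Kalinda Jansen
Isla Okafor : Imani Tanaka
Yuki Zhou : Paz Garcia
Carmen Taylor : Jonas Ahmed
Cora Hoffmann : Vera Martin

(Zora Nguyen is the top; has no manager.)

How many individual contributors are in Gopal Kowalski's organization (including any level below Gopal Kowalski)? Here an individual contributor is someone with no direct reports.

The people in Gopal Kowalski's organization with no one reporting to them are Maren Brown, Yuki Zhou, Ursula Cohen. That is 3.

3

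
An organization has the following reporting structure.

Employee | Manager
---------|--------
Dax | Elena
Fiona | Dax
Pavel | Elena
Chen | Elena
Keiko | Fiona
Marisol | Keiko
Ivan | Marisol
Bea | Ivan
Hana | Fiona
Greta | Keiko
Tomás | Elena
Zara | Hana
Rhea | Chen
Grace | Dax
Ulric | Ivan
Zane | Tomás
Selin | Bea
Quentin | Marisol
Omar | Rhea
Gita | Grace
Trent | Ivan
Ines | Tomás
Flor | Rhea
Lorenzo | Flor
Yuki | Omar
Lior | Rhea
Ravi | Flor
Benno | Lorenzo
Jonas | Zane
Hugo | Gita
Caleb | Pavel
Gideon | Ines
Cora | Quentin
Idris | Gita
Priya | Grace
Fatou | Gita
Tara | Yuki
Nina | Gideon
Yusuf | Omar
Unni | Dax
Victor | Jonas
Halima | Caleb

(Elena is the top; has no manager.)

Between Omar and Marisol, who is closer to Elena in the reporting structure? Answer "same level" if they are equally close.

Omar is 3 levels below Elena; Marisol is 4. Omar is higher.

Omar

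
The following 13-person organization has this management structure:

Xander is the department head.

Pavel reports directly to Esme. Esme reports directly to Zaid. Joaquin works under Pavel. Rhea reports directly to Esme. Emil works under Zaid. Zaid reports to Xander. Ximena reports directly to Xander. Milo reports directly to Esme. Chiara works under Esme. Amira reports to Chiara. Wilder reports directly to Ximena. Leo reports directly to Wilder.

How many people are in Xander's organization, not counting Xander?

Xander directly manages Ximena, Zaid. Under Ximena: Wilder, Leo (2). Under Zaid: Emil, Esme, Chiara, Amira, Rhea, Pavel, Joaquin, Milo (8). So Xander's organization is 2 direct reports plus everyone under them: 3 + 9 = 12.

12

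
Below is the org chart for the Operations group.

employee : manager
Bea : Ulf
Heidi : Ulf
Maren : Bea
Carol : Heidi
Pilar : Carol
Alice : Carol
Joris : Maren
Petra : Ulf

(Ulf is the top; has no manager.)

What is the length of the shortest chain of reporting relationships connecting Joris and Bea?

2

Joris is in Bea's organization: the chain from Joris up to Bea is Joris → Maren → Bea, which is 2 links.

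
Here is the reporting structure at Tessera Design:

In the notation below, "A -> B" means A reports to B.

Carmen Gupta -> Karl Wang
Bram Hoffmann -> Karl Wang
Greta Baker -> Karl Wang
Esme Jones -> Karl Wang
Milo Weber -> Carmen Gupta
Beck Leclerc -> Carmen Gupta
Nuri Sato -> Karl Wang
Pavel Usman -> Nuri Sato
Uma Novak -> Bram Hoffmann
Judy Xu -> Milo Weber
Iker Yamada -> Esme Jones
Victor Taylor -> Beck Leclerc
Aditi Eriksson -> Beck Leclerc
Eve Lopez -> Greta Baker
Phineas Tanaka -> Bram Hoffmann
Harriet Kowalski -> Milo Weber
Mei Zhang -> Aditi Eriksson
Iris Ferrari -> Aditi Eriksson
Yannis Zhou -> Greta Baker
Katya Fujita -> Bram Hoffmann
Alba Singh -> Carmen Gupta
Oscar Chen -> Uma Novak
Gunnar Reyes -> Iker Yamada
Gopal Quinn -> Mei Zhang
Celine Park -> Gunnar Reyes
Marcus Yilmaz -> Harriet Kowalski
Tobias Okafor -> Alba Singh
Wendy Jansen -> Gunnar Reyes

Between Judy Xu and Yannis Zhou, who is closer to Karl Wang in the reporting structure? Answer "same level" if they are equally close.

Judy Xu is 3 levels below Karl Wang; Yannis Zhou is 2. Yannis Zhou is higher.

Yannis Zhou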